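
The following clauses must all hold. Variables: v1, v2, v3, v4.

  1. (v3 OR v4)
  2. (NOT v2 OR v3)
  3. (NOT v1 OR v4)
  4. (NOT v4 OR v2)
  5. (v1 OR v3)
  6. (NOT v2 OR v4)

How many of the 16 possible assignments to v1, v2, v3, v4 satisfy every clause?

The models are:
  v1=0 v2=0 v3=1 v4=0
  v1=0 v2=1 v3=1 v4=1
  v1=1 v2=1 v3=1 v4=1
That's 3 in total.

3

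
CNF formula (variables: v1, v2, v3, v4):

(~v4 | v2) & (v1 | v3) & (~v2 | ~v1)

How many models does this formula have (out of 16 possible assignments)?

Satisfying assignments:
  v1=0 v2=0 v3=1 v4=0
  v1=0 v2=1 v3=1 v4=0
  v1=0 v2=1 v3=1 v4=1
  v1=1 v2=0 v3=0 v4=0
  v1=1 v2=0 v3=1 v4=0
Count: 5.

5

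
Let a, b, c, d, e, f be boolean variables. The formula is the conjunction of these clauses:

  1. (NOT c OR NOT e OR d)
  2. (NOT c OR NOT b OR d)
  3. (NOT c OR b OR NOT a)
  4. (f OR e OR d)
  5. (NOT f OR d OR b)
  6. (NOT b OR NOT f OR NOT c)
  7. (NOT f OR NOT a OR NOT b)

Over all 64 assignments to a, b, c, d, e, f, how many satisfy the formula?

Case analysis on b and c:
  b=1, c=1: remaining (a,d,e,f) ∈ {(0,1,0,0); (0,1,1,0); (1,1,0,0); (1,1,1,0)} — 4.
  b=1, c=0: 10 of the 16 assignments to (a,d,e,f) work.
  b=0, c=1: remaining (a,d,e,f) ∈ {(0,1,0,0); (0,1,0,1); (0,1,1,0); (0,1,1,1)} — 4.
  b=0, c=0: a free; 5 ways for (d,e,f) × 2^1 = 10.
Total: 4 + 10 + 4 + 10 = 28.

28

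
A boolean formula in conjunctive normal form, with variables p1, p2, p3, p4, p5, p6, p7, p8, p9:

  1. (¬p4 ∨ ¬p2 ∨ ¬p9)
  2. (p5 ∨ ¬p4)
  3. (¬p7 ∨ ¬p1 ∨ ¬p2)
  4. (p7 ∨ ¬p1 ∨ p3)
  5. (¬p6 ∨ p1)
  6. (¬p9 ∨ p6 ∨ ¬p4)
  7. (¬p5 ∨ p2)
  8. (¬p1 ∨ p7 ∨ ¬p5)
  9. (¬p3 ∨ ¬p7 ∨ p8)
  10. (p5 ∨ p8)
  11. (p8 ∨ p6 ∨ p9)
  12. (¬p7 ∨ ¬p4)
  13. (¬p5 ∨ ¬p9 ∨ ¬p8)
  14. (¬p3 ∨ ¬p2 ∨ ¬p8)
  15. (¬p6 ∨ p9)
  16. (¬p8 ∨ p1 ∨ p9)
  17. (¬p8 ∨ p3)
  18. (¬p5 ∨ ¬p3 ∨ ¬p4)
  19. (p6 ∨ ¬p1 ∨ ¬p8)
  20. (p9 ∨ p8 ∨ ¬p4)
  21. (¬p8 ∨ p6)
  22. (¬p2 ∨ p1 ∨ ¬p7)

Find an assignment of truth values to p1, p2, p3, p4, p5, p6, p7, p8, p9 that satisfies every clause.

p1 = 0, p2 = 1, p3 = 1, p4 = 0, p5 = 1, p6 = 0, p7 = 0, p8 = 0, p9 = 1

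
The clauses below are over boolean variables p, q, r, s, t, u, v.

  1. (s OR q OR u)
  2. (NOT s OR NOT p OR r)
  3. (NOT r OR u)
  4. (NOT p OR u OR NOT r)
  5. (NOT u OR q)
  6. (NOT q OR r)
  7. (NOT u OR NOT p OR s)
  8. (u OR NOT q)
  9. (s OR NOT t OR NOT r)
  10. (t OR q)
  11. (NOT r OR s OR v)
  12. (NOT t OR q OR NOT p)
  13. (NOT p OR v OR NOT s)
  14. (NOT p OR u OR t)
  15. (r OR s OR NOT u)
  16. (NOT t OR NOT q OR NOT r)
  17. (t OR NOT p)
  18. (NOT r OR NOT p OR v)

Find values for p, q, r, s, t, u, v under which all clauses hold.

Pure literal: p appears only negated; assign p = False.
Branch on q: take q = False.
  then u is forced to False.
  then s is forced to True.
  then r is forced to False.
  then t is forced to True.
v is now unconstrained; take v = False.

p=F, q=F, r=F, s=T, t=T, u=F, v=F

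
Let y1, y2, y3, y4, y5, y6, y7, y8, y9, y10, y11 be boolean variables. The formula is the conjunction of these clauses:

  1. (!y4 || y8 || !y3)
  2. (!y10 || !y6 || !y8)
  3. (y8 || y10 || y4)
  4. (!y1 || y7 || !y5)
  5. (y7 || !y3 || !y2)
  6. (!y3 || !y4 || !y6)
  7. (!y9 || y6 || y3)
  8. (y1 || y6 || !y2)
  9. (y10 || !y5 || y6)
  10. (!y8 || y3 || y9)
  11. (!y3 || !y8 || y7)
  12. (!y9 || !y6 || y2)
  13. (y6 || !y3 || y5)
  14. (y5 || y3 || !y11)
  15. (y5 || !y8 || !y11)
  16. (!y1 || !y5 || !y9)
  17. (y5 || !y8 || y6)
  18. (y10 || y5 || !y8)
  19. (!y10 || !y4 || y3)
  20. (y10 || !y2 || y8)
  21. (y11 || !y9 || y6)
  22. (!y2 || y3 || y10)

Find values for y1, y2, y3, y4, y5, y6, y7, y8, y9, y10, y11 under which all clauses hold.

y1=True, y2=True, y3=True, y4=False, y5=True, y6=True, y7=True, y8=True, y9=False, y10=False, y11=False

y7 occurs only positively in the remaining clauses — set y7 = True.
Try y1 = True.
Branch on y2: take y2 = True.
The remaining clauses are satisfied by y3 = True, y4 = False, y5 = True, y6 = True, y8 = True, y9 = False, y10 = False, y11 = False.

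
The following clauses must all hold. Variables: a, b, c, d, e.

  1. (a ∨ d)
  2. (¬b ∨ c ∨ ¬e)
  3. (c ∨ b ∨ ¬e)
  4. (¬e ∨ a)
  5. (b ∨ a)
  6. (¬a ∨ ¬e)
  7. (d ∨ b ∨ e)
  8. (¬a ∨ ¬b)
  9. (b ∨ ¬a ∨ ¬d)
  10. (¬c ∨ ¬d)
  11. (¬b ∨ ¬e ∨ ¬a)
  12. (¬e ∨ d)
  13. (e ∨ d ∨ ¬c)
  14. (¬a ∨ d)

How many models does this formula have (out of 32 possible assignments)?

1

Satisfying assignments:
  a=0 b=1 c=0 d=1 e=0
That's 1 in total.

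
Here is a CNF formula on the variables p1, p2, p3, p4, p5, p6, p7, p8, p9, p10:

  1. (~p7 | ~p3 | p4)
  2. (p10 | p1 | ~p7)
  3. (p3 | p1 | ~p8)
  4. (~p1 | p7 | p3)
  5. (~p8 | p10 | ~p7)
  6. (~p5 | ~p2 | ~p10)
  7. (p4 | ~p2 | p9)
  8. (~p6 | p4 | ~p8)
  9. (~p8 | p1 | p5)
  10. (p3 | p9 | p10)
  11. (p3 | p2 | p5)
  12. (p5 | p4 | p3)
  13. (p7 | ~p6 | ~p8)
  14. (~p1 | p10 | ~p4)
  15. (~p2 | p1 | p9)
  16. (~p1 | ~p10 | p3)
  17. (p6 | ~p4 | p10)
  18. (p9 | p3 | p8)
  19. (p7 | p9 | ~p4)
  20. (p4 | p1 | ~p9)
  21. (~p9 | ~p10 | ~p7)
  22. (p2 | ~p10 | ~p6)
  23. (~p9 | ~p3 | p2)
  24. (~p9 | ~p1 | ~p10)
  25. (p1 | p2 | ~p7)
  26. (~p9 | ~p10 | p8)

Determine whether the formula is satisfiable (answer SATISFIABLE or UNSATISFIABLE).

SATISFIABLE

Branch on p1: take p1 = False.
The remaining clauses are satisfied by p2 = False, p3 = True, p4 = False, p5 = False, p6 = False, p7 = False, p8 = False, p9 = False, p10 = True.
Every clause has at least one true literal under this assignment.
So p1=False, p2=False, p3=True, p4=False, p5=False, p6=False, p7=False, p8=False, p9=False, p10=True is a satisfying assignment.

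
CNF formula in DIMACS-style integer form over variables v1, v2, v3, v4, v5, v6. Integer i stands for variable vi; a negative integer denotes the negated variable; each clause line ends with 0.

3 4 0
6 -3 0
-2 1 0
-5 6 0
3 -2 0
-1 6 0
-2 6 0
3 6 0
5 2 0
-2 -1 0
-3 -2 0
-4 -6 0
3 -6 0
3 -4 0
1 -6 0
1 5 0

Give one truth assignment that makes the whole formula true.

Set v1 = True and propagate.
  then v6 is forced to True.
  then v2 is forced to False.
  then v5 is forced to True.
  then v4 is forced to False.
  then v3 is forced to True.

v1=True, v2=False, v3=True, v4=False, v5=True, v6=True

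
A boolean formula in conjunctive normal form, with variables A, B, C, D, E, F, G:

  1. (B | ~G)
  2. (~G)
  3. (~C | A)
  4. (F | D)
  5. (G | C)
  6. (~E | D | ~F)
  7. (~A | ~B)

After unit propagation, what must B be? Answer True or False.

Unit clause (~G) sets G = False.
In (G | C), G is now false; C must hold, so C = True.
From (~C | A) and C = True: A = True.
(~A | ~B): since A = True, the clause reduces to (~B). B = False.

False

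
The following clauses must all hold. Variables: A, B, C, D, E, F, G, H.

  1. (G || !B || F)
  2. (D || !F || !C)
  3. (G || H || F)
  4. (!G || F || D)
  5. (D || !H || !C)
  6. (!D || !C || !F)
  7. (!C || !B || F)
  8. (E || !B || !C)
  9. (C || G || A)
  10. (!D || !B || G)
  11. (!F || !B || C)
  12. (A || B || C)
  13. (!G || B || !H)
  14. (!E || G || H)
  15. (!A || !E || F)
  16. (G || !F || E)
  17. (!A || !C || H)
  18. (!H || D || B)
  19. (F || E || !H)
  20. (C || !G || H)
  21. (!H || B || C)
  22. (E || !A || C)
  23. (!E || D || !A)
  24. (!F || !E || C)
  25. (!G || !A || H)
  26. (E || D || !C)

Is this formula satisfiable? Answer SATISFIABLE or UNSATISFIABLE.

Set A = False and propagate.
For the remaining variables, B = False, C = True, D = True, E = False, F = False, G = True, H = False works.
So A = False, B = False, C = True, D = True, E = False, F = False, G = True, H = False is a satisfying assignment.

SATISFIABLE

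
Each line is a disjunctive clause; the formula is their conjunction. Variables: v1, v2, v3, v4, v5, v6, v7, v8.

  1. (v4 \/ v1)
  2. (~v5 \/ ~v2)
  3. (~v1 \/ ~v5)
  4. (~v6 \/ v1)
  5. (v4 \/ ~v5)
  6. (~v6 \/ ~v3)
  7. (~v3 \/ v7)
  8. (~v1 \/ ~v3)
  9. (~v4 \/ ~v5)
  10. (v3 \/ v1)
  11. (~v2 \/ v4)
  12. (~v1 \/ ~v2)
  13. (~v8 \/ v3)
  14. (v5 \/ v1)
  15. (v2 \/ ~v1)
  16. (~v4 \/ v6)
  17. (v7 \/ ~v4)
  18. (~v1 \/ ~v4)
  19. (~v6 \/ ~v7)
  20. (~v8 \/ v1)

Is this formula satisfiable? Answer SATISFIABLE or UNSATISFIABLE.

v1 = True:
  propagation gives v5=False, v3=False, v2=False; an empty clause results — contradiction.
v1 = False:
  propagation gives v4=True, v6=False; an empty clause results — contradiction.
Every branch closes, so no satisfying assignment exists.

UNSATISFIABLE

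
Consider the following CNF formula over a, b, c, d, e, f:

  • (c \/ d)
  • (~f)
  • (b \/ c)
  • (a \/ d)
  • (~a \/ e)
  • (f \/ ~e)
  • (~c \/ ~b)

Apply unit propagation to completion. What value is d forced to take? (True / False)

Unit clause (~f) sets f = False.
In (~e \/ f), f is now false; ~e must hold, so e = False.
(~a \/ e): since e = False, the clause reduces to (~a). a = False.
(d \/ a): since a = False, the clause reduces to (d). d = True.

True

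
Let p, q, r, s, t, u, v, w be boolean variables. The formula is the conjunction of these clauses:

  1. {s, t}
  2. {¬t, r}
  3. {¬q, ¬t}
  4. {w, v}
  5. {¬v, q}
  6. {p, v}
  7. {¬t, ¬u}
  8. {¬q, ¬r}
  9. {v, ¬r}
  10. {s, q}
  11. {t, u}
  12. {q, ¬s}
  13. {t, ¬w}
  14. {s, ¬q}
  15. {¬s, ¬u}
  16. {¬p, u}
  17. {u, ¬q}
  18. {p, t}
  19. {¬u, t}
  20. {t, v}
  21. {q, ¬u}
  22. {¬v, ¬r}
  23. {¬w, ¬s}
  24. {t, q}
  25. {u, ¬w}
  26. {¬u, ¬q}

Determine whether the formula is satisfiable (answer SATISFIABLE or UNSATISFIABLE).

UNSATISFIABLE

q = True:
  propagation gives t=False, s=True, r=False, u=True; an empty clause results — contradiction.
q = False:
  propagation gives v=False, w=True, p=True, r=False; an empty clause results — contradiction.
Every branch closes, so no satisfying assignment exists.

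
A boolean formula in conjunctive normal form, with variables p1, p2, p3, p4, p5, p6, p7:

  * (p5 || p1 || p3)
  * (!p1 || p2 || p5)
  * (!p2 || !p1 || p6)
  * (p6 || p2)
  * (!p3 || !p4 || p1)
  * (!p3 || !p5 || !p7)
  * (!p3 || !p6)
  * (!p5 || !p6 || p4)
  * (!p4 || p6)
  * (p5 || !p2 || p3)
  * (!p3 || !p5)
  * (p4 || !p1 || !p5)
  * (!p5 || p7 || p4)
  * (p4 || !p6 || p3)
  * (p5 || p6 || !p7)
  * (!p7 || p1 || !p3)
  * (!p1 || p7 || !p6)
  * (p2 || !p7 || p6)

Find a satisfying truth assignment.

p1=0, p2=1, p3=0, p4=1, p5=1, p6=1, p7=1

Branch on p1: take p1 = False.
Set p2 = True and propagate.
For the remaining variables, p3 = False, p4 = True, p5 = True, p6 = True, p7 = True works.
Every clause has at least one true literal under this assignment.
Check each clause:
  1. (p1 || p5 || p3) — p5 is true.
  2. (p5 || !p1 || p2) — p2 is true.
  3. (p6 || !p2 || !p1) — p6 is true.
  4. (p6 || p2) — p2 is true.
  5. (!p4 || p1 || !p3) — !p3 is true.
  6. (!p5 || !p7 || !p3) — !p3 is true.
  7. (!p3 || !p6) — !p3 is true.
  8. (!p5 || !p6 || p4) — p4 is true.
  9. (p6 || !p4) — p6 is true.
  10. (p3 || p5 || !p2) — p5 is true.
  11. (!p3 || !p5) — !p3 is true.
  12. (p4 || !p1 || !p5) — p4 is true.
  13. (p7 || p4 || !p5) — p4 is true.
  14. (p4 || !p6 || p3) — p4 is true.
  15. (!p7 || p5 || p6) — p5 is true.
  16. (p1 || !p3 || !p7) — !p3 is true.
  17. (!p6 || p7 || !p1) — !p1 is true.
  18. (p2 || p6 || !p7) — p2 is true.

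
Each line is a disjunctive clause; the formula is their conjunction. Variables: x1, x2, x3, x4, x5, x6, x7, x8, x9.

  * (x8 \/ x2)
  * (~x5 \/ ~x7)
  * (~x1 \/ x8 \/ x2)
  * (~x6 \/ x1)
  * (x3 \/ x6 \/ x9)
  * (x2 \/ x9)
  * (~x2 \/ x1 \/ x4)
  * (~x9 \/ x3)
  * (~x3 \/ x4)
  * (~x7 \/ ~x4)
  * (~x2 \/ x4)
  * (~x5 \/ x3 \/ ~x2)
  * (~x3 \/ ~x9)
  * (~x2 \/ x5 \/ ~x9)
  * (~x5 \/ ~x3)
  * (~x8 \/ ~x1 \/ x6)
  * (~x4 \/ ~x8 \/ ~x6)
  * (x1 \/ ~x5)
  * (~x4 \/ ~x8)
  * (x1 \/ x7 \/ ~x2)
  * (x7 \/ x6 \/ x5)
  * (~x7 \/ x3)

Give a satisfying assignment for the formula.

x1=T  x2=T  x3=T  x4=T  x5=F  x6=T  x7=F  x8=F  x9=F

Check each clause:
  1. (x8 \/ x2) — x2 is true.
  2. (~x7 \/ ~x5) — ~x7 is true.
  3. (x2 \/ ~x1 \/ x8) — x2 is true.
  4. (x1 \/ ~x6) — x1 is true.
  5. (x9 \/ x6 \/ x3) — x3 is true.
  6. (x2 \/ x9) — x2 is true.
  7. (x1 \/ x4 \/ ~x2) — x1 is true.
  8. (x3 \/ ~x9) — x3 is true.
  9. (x4 \/ ~x3) — x4 is true.
  10. (~x7 \/ ~x4) — ~x7 is true.
  11. (~x2 \/ x4) — x4 is true.
  12. (x3 \/ ~x2 \/ ~x5) — x3 is true.
  13. (~x3 \/ ~x9) — ~x9 is true.
  14. (x5 \/ ~x2 \/ ~x9) — ~x9 is true.
  15. (~x3 \/ ~x5) — ~x5 is true.
  16. (~x8 \/ x6 \/ ~x1) — ~x8 is true.
  17. (~x8 \/ ~x6 \/ ~x4) — ~x8 is true.
  18. (~x5 \/ x1) — x1 is true.
  19. (~x4 \/ ~x8) — ~x8 is true.
  20. (x1 \/ ~x2 \/ x7) — x1 is true.
  21. (x6 \/ x5 \/ x7) — x6 is true.
  22. (x3 \/ ~x7) — ~x7 is true.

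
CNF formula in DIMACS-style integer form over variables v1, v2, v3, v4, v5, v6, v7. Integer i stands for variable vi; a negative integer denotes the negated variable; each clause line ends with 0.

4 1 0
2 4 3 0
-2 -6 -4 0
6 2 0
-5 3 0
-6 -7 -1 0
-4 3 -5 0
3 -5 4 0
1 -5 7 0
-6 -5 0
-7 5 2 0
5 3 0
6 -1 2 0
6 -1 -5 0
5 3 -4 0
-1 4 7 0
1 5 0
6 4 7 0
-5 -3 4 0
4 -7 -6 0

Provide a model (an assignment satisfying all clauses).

v1 = T, v2 = F, v3 = T, v4 = T, v5 = F, v6 = T, v7 = F

Check each clause:
  1. (v4 | v1) — v1 is true.
  2. (v4 | v3 | v2) — v3 is true.
  3. (~v6 | ~v4 | ~v2) — ~v2 is true.
  4. (v2 | v6) — v6 is true.
  5. (~v5 | v3) — v3 is true.
  6. (~v1 | ~v7 | ~v6) — ~v7 is true.
  7. (~v4 | v3 | ~v5) — v3 is true.
  8. (v4 | ~v5 | v3) — v3 is true.
  9. (~v5 | v1 | v7) — v1 is true.
  10. (~v6 | ~v5) — ~v5 is true.
  11. (~v7 | v5 | v2) — ~v7 is true.
  12. (v3 | v5) — v3 is true.
  13. (v2 | v6 | ~v1) — v6 is true.
  14. (v6 | ~v5 | ~v1) — ~v5 is true.
  15. (~v4 | v3 | v5) — v3 is true.
  16. (v7 | v4 | ~v1) — v4 is true.
  17. (v1 | v5) — v1 is true.
  18. (v6 | v4 | v7) — v4 is true.
  19. (v4 | ~v5 | ~v3) — ~v5 is true.
  20. (~v7 | v4 | ~v6) — ~v7 is true.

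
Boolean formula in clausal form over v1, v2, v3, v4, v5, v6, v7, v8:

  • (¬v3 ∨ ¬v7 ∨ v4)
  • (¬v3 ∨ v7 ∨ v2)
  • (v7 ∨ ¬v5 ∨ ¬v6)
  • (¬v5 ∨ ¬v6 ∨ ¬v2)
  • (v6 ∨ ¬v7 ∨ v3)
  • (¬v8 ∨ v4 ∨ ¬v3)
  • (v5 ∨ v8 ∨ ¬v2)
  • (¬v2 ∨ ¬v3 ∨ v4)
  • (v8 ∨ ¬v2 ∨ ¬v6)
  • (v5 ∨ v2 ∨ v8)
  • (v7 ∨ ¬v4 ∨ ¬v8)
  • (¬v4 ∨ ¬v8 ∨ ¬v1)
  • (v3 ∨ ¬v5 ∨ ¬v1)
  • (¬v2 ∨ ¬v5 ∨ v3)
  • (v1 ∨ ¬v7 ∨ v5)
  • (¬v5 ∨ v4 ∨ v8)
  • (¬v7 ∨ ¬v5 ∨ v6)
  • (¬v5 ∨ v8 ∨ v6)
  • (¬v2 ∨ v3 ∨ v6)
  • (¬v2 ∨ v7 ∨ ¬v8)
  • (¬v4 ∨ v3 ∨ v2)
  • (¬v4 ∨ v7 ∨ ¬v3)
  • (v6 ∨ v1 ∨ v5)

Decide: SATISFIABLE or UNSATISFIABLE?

SATISFIABLE

Set v1 = False and propagate.
Branch on v2: take v2 = False.
Try v3 = False.
  then v4 is forced to False.
The remaining clauses are satisfied by v5 = False, v6 = True, v7 = False, v8 = True.
So v1 = 0, v2 = 0, v3 = 0, v4 = 0, v5 = 0, v6 = 1, v7 = 0, v8 = 1 is a satisfying assignment.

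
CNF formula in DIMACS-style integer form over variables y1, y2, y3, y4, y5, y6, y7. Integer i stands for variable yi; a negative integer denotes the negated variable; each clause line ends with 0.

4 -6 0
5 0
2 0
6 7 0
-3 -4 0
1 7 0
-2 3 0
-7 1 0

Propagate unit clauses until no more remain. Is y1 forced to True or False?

(y5) is a unit clause: y5 = True.
(y2) stands alone — y2 = True.
From (y3 ∨ ¬y2) and y2 = True: y3 = True.
(¬y4 ∨ ¬y3): since y3 = True, the clause reduces to (¬y4). y4 = False.
In (¬y6 ∨ y4), y4 is now false; ¬y6 must hold, so y6 = False.
In (y6 ∨ y7), y6 is now false; y7 must hold, so y7 = True.
From (¬y7 ∨ y1) and y7 = True: y1 = True.

True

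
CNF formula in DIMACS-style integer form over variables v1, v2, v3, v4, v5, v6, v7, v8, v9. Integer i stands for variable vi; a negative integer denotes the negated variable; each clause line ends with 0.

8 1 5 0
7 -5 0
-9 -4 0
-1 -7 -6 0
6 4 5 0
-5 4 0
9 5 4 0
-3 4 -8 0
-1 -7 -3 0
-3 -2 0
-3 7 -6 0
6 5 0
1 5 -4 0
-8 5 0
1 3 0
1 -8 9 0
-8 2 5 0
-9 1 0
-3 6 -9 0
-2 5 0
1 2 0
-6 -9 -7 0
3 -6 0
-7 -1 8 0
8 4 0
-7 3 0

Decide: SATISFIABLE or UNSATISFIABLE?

UNSATISFIABLE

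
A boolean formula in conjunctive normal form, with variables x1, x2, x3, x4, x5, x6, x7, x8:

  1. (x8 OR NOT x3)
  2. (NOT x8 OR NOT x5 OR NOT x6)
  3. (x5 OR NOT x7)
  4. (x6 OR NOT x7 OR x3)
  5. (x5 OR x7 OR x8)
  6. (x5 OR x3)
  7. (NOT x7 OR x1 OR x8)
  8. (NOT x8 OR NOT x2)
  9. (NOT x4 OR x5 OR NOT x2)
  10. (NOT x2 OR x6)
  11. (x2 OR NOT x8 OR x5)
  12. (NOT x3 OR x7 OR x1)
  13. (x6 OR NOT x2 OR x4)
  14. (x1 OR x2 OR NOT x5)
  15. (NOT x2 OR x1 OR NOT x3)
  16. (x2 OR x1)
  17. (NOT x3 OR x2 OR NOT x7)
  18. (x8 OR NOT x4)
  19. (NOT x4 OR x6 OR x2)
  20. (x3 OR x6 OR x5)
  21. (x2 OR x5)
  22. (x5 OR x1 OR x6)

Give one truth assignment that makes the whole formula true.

x1 = T, x2 = F, x3 = F, x4 = F, x5 = T, x6 = T, x7 = F, x8 = F

x1 occurs only positively in the remaining clauses — set x1 = True.
Try x2 = False.
  then x5 is forced to True.
Set x3 = False and propagate.
For the remaining variables, x4 = False, x6 = True, x7 = False, x8 = False works.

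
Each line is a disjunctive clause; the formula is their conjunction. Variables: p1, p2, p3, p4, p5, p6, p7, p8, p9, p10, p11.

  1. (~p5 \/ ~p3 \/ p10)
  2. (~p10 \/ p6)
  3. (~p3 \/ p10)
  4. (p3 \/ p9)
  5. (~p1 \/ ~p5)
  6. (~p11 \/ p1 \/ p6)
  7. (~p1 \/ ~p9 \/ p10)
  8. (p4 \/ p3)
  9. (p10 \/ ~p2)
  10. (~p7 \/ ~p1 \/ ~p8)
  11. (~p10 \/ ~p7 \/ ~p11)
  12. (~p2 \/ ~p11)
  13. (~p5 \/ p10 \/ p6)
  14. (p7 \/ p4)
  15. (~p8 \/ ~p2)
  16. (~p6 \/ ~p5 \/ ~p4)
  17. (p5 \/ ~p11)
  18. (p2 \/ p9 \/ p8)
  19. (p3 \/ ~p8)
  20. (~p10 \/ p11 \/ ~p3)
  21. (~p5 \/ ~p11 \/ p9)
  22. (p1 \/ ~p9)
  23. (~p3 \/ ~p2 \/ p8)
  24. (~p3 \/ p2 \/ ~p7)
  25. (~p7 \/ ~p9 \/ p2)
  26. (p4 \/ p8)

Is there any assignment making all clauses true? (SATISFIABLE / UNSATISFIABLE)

Set p1 = True and propagate.
  then p5 is forced to False.
  then p11 is forced to False.
The remaining clauses are satisfied by p2 = True, p3 = False, p4 = True, p6 = True, p7 = False, p8 = False, p9 = True, p10 = True.
So p1=T, p2=T, p3=F, p4=T, p5=F, p6=T, p7=F, p8=F, p9=T, p10=T, p11=F is a satisfying assignment.

SATISFIABLE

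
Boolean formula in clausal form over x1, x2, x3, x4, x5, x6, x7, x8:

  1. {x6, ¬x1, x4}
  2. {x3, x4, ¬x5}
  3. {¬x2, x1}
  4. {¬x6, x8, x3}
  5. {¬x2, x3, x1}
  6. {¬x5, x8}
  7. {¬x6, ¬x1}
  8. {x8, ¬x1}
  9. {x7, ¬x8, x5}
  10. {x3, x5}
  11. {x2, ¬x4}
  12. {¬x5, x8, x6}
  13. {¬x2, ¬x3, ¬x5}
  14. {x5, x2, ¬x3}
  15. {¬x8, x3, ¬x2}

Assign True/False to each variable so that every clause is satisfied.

x7 occurs only positively in the remaining clauses — set x7 = True.
Branch on x1: take x1 = False.
  then x2 is forced to False.
  then x4 is forced to False.
The remaining clauses are satisfied by x3 = True, x5 = True, x6 = False, x8 = True.

x1=False  x2=False  x3=True  x4=False  x5=True  x6=False  x7=True  x8=True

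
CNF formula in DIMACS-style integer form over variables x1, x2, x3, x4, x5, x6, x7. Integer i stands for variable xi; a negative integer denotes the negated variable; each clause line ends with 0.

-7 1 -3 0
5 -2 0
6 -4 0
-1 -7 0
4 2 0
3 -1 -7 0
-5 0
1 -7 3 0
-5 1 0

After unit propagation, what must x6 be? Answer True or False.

(~x5) stands alone — x5 = False.
In (x5 | ~x2), x5 is now false; ~x2 must hold, so x2 = False.
From (x2 | x4) and x2 = False: x4 = True.
(x6 | ~x4): since x4 = True, the clause reduces to (x6). x6 = True.

True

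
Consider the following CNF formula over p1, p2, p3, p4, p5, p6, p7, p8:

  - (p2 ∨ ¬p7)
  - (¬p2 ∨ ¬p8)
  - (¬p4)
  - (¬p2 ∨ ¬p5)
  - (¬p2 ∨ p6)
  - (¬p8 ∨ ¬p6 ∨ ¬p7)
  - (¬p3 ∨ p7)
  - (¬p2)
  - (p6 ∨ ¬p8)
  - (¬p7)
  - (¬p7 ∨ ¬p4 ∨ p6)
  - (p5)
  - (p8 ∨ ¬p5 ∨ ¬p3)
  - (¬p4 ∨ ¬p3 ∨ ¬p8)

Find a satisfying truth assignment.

Unit propagation: (¬p4) forces p4 = False.
(¬p2) is a unit clause, so p2 = False.
The clause (¬p7) is unit: p7 must be False.
(¬p3) is a unit clause, so p3 = False.
Unit propagation: (p5) forces p5 = True.
p6 occurs only positively in the remaining clauses — set p6 = True.
p8 occurs only negated in the remaining clauses — set p8 = False.
p1 is now unconstrained; take p1 = True.
Every clause has at least one true literal under this assignment.

p1=True, p2=False, p3=False, p4=False, p5=True, p6=True, p7=False, p8=False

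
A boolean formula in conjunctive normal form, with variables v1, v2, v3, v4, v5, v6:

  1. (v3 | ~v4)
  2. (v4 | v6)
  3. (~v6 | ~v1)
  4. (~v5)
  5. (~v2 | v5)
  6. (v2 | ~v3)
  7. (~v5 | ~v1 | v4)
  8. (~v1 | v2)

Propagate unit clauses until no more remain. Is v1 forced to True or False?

False

Unit clause (~v5) sets v5 = False.
(v5 | ~v2): since v5 = False, the clause reduces to (~v2). v2 = False.
In (~v3 | v2), v2 is now false; ~v3 must hold, so v3 = False.
(v3 | ~v4) with v3 = False leaves only ~v4, so v4 = False.
In (v4 | v6), v4 is now false; v6 must hold, so v6 = True.
(~v6 | ~v1): since v6 = True, the clause reduces to (~v1). v1 = False.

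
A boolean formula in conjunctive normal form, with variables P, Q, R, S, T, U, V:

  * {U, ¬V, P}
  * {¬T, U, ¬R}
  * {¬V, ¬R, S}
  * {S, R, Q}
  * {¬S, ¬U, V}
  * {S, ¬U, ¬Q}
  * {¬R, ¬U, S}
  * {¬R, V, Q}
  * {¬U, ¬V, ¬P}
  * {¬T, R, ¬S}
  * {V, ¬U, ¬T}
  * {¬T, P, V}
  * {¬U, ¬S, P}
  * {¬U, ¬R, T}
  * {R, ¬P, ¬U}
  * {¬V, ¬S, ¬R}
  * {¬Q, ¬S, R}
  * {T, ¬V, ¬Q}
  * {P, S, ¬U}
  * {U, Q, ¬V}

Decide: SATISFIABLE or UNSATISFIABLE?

SATISFIABLE

Try P = False.
Branch on Q: take Q = True.
Branch on R: take R = True.
The remaining clauses are satisfied by S = True, T = False, U = False, V = False.
So P=F, Q=T, R=T, S=T, T=F, U=F, V=F is a satisfying assignment.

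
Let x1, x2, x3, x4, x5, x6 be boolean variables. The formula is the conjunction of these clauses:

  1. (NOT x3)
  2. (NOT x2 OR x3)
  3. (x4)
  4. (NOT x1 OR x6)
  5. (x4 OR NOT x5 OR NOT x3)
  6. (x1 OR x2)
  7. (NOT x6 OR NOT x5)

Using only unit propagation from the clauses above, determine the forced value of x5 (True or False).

False

Unit clause (NOT x3) sets x3 = False.
From (x3 OR NOT x2) and x3 = False: x2 = False.
Unit clause (x4) sets x4 = True.
(x1 OR x2) with x2 = False leaves only x1, so x1 = True.
In (NOT x1 OR x6), NOT x1 is now false; x6 must hold, so x6 = True.
From (NOT x6 OR NOT x5) and x6 = True: x5 = False.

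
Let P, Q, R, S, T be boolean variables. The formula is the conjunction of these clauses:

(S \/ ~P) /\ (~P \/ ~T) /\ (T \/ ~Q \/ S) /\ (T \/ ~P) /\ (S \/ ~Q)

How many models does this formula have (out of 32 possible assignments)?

12

Case analysis on P and S:
  P=1, S=1: a clause becomes empty — 0.
  P=1, S=0: a clause becomes empty — 0.
  P=0, S=1: Q, R, T free → 2^3 = 8.
  P=0, S=0: remaining (Q,R,T) ∈ {(0,0,0); (0,0,1); (0,1,0); (0,1,1)} — 4.
Total: 0 + 0 + 8 + 4 = 12.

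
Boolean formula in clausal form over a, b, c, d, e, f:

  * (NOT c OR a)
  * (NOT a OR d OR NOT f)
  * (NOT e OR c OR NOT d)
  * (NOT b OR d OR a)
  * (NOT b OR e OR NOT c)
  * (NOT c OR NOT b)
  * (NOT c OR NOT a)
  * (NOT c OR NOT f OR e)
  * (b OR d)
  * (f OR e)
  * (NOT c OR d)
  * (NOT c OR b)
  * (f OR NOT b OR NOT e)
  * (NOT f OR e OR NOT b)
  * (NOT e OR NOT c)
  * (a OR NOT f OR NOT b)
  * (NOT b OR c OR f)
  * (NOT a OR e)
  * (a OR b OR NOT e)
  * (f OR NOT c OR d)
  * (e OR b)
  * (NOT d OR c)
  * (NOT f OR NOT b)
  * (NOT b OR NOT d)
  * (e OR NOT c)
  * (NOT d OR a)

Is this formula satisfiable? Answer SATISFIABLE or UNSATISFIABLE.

UNSATISFIABLE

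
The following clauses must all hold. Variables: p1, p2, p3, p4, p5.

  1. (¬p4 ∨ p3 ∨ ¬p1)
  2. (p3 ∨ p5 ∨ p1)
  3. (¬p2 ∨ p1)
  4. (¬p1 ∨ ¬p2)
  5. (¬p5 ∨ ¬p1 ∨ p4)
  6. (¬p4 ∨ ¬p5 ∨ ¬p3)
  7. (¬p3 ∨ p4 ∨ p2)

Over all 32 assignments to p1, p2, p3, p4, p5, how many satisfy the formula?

Satisfying assignments:
  p1=0 p2=0 p3=0 p4=0 p5=1
  p1=0 p2=0 p3=0 p4=1 p5=1
  p1=0 p2=0 p3=1 p4=1 p5=0
  p1=1 p2=0 p3=0 p4=0 p5=0
  p1=1 p2=0 p3=1 p4=1 p5=0
That's 5 in total.

5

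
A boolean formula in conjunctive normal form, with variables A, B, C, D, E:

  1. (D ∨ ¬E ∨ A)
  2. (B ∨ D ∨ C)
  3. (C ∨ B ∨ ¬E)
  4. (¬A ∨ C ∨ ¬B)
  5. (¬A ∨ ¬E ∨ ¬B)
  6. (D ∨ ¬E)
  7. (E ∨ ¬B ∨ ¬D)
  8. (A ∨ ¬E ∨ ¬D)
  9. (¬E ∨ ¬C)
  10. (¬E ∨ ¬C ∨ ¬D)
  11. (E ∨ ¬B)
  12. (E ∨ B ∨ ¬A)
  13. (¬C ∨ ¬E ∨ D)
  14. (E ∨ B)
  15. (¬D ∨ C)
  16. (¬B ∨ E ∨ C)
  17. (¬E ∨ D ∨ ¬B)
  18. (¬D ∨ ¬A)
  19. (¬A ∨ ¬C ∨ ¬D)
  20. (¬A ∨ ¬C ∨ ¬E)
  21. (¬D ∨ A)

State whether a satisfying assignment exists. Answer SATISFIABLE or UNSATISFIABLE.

UNSATISFIABLE

E = True:
  propagation gives D=True, A=True; an empty clause results — contradiction.
E = False:
  propagation gives B=False; an empty clause results — contradiction.
Every branch closes, so no satisfying assignment exists.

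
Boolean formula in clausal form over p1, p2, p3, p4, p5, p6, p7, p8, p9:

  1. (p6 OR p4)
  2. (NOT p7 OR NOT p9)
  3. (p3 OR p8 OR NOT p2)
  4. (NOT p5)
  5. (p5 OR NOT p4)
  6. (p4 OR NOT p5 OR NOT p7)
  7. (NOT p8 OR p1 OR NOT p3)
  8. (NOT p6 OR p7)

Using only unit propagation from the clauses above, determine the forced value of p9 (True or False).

Unit clause (NOT p5) sets p5 = False.
From (NOT p4 OR p5) and p5 = False: p4 = False.
(p6 OR p4): since p4 = False, the clause reduces to (p6). p6 = True.
(NOT p6 OR p7) with p6 = True leaves only p7, so p7 = True.
From (NOT p7 OR NOT p9) and p7 = True: p9 = False.

False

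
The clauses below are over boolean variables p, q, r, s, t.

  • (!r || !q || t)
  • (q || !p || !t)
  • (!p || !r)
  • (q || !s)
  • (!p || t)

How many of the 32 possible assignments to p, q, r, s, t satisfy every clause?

12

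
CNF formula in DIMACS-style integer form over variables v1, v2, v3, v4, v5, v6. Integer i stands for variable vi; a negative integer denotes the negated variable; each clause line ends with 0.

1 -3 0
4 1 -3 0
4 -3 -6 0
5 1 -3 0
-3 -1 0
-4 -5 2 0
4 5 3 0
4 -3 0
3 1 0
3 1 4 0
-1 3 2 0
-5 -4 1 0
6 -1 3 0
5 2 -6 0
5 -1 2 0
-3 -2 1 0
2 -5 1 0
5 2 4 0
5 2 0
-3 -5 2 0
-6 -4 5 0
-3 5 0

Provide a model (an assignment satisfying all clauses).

v1=T, v2=T, v3=F, v4=F, v5=T, v6=T

Check each clause:
  1. (v1 OR NOT v3) — v1 is true.
  2. (v1 OR NOT v3 OR v4) — v1 is true.
  3. (NOT v6 OR NOT v3 OR v4) — NOT v3 is true.
  4. (v1 OR NOT v3 OR v5) — v1 is true.
  5. (NOT v1 OR NOT v3) — NOT v3 is true.
  6. (v2 OR NOT v4 OR NOT v5) — v2 is true.
  7. (v5 OR v3 OR v4) — v5 is true.
  8. (NOT v3 OR v4) — NOT v3 is true.
  9. (v1 OR v3) — v1 is true.
  10. (v4 OR v3 OR v1) — v1 is true.
  11. (NOT v1 OR v2 OR v3) — v2 is true.
  12. (v1 OR NOT v4 OR NOT v5) — v1 is true.
  13. (v3 OR v6 OR NOT v1) — v6 is true.
  14. (NOT v6 OR v2 OR v5) — v2 is true.
  15. (NOT v1 OR v5 OR v2) — v2 is true.
  16. (v1 OR NOT v2 OR NOT v3) — v1 is true.
  17. (v2 OR NOT v5 OR v1) — v1 is true.
  18. (v5 OR v2 OR v4) — v2 is true.
  19. (v2 OR v5) — v2 is true.
  20. (NOT v3 OR NOT v5 OR v2) — v2 is true.
  21. (NOT v4 OR v5 OR NOT v6) — NOT v4 is true.
  22. (NOT v3 OR v5) — NOT v3 is true.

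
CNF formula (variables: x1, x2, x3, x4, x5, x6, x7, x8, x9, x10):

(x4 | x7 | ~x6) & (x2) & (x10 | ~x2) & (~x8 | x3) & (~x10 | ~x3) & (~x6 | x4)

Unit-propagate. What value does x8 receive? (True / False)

(x2) stands alone — x2 = True.
From (~x2 | x10) and x2 = True: x10 = True.
(~x10 | ~x3): since x10 = True, the clause reduces to (~x3). x3 = False.
From (x3 | ~x8) and x3 = False: x8 = False.

False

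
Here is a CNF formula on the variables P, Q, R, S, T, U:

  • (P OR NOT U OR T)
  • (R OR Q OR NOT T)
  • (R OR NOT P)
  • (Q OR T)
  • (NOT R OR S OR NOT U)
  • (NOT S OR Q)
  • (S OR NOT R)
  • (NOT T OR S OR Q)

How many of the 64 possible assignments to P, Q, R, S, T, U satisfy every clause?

Split on Q, then R.
  Q=1, R=1: 7 of the 16 assignments to (P,S,T,U) work.
  Q=1, R=0: S free; 3 ways for (P,T,U) × 2^1 = 6.
  Q=0, R=1: a clause becomes empty — 0.
  Q=0, R=0: a clause becomes empty — 0.
Total: 7 + 6 + 0 + 0 = 13.

13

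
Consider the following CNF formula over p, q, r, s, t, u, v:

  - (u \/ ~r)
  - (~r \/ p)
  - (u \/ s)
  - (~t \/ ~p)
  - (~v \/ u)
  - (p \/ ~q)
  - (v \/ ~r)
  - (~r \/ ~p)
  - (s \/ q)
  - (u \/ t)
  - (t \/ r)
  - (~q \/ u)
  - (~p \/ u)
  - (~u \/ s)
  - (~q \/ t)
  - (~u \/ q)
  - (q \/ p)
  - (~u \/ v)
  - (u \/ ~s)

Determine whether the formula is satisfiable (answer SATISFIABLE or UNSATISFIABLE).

u = True:
  propagation gives s=True, q=True, p=True, t=False; an empty clause results — contradiction.
u = False:
  propagation gives r=False, s=True; an empty clause results — contradiction.
Every branch closes, so no satisfying assignment exists.

UNSATISFIABLE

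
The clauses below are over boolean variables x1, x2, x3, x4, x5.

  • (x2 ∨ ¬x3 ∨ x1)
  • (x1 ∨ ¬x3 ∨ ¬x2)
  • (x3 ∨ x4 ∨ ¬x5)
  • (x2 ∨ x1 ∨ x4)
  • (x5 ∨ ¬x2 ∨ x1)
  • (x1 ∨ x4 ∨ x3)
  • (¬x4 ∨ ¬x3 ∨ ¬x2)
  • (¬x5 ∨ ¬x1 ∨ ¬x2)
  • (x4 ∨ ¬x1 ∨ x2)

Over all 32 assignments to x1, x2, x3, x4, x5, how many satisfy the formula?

10

Case analysis on x1 and x2:
  x1=T, x2=T: remaining (x3,x4,x5) ∈ {(F,F,F); (F,T,F); (T,F,F)} — 3.
  x1=T, x2=F: remaining (x3,x4,x5) ∈ {(F,T,F); (F,T,T); (T,T,F); (T,T,T)} — 4.
  x1=F, x2=T: remaining (x3,x4,x5) ∈ {(F,T,T)} — 1.
  x1=F, x2=F: remaining (x3,x4,x5) ∈ {(F,T,F); (F,T,T)} — 2.
Total: 3 + 4 + 1 + 2 = 10.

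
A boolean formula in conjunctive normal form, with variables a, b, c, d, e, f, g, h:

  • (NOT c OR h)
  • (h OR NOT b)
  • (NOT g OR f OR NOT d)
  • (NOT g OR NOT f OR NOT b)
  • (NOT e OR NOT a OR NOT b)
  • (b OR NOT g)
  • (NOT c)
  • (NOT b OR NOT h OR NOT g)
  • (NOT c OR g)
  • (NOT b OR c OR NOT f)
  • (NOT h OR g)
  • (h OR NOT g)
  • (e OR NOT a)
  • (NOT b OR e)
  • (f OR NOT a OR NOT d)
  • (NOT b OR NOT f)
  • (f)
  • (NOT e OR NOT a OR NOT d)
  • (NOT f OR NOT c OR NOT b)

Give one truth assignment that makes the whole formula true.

a = F  b = F  c = F  d = F  e = F  f = T  g = F  h = F

The clause (NOT c) is unit: c must be False.
The clause (f) is unit: f must be True.
The clause (NOT b) is unit: b must be False.
The clause (NOT g) is unit: g must be False.
Unit propagation: (NOT h) forces h = False.
Pure literal: a appears only negated; assign a = False.
d occurs only negated in the remaining clauses — set d = False.
e is now unconstrained; take e = False.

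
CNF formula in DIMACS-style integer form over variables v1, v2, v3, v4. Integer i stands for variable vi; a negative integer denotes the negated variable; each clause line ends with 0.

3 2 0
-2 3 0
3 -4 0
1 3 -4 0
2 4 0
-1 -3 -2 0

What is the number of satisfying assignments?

Satisfying assignments:
  v1=F v2=F v3=T v4=T
  v1=F v2=T v3=T v4=F
  v1=F v2=T v3=T v4=T
  v1=T v2=F v3=T v4=T
That's 4 in total.

4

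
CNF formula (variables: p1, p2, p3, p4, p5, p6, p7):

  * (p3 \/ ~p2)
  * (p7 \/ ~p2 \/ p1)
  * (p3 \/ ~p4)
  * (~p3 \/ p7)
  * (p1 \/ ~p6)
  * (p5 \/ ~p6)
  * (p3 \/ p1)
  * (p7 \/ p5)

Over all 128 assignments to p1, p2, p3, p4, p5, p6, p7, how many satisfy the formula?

25

Case analysis on p3 and p1:
  p3=T, p1=T: p2, p4 free; 3 ways for (p5,p6,p7) × 2^2 = 12.
  p3=T, p1=F: forces p6=F; p7=T; p2, p4, p5 free → 2^3 = 8.
  p3=F, p1=T: 5 of the 32 assignments to (p2,p4,p5,p6,p7) work.
  p3=F, p1=F: a clause becomes empty — 0.
Total: 12 + 8 + 5 + 0 = 25.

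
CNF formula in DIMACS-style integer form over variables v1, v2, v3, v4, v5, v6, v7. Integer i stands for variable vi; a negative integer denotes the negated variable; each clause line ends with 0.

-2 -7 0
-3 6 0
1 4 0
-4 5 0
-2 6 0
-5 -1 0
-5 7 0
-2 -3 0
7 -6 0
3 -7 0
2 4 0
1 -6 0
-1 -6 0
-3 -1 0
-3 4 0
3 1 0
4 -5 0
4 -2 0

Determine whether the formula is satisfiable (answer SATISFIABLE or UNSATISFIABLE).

UNSATISFIABLE

v1 = True:
  propagation gives v5=False, v4=False, v2=True; an empty clause results — contradiction.
v1 = False:
  propagation gives v4=True, v5=True, v7=True, v2=False; an empty clause results — contradiction.
Every branch closes, so no satisfying assignment exists.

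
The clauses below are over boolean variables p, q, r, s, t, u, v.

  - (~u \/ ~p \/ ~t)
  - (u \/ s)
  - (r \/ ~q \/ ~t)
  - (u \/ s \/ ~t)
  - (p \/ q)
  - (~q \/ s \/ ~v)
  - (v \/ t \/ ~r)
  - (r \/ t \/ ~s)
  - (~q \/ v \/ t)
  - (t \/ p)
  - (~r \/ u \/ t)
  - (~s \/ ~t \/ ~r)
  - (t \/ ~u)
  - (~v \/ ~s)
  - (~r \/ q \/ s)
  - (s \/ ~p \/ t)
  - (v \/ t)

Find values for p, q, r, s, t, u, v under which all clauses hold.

Try p = True.
Try q = False.
Branch on r: take r = False.
For the remaining variables, s = True, t = True, u = False, v = False works.
Every clause has at least one true literal under this assignment.

p = 1, q = 0, r = 0, s = 1, t = 1, u = 0, v = 0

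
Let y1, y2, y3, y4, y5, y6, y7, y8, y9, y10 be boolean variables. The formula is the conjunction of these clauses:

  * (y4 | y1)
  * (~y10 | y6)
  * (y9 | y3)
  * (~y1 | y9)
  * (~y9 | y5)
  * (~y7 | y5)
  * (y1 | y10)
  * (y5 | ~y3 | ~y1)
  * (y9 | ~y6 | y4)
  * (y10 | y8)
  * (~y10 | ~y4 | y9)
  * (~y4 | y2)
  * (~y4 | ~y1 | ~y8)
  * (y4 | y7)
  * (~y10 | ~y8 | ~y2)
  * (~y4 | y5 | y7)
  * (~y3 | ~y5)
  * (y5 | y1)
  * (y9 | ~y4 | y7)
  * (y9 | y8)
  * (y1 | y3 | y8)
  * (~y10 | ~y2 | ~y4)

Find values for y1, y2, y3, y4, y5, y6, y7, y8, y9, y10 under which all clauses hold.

y1 = True  y2 = True  y3 = False  y4 = False  y5 = True  y6 = True  y7 = True  y8 = False  y9 = True  y10 = True

Check each clause:
  1. (y4 | y1) — y1 is true.
  2. (y6 | ~y10) — y6 is true.
  3. (y9 | y3) — y9 is true.
  4. (y9 | ~y1) — y9 is true.
  5. (~y9 | y5) — y5 is true.
  6. (y5 | ~y7) — y5 is true.
  7. (y1 | y10) — y1 is true.
  8. (y5 | ~y3 | ~y1) — y5 is true.
  9. (y4 | y9 | ~y6) — y9 is true.
  10. (y10 | y8) — y10 is true.
  11. (~y10 | ~y4 | y9) — y9 is true.
  12. (y2 | ~y4) — y2 is true.
  13. (~y8 | ~y4 | ~y1) — ~y8 is true.
  14. (y4 | y7) — y7 is true.
  15. (~y2 | ~y10 | ~y8) — ~y8 is true.
  16. (~y4 | y5 | y7) — ~y4 is true.
  17. (~y3 | ~y5) — ~y3 is true.
  18. (y5 | y1) — y1 is true.
  19. (~y4 | y7 | y9) — y9 is true.
  20. (y8 | y9) — y9 is true.
  21. (y8 | y3 | y1) — y1 is true.
  22. (~y2 | ~y10 | ~y4) — ~y4 is true.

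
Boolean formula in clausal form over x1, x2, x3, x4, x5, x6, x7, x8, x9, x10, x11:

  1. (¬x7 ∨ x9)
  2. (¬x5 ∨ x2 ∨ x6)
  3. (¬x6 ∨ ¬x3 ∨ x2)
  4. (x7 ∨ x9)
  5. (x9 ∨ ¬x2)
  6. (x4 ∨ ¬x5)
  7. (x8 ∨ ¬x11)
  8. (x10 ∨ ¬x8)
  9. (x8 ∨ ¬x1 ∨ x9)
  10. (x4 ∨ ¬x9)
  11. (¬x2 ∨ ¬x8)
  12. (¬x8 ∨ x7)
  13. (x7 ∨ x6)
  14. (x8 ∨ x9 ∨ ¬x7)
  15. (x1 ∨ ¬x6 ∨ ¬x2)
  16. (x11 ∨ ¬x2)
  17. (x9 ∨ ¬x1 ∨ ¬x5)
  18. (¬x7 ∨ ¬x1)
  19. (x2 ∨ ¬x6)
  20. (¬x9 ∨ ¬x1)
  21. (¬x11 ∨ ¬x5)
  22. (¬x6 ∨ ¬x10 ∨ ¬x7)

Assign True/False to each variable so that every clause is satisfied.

x1=F, x2=F, x3=T, x4=T, x5=F, x6=F, x7=T, x8=F, x9=T, x10=F, x11=F

Pure literal: x4 appears only positively; assign x4 = True.
x5 occurs only negated in the remaining clauses — set x5 = False.
Set x1 = False and propagate.
Try x2 = False.
  then x6 is forced to False.
  then x7 is forced to True.
  then x9 is forced to True.
For the remaining variables, x3 = True, x8 = False, x10 = False, x11 = False works.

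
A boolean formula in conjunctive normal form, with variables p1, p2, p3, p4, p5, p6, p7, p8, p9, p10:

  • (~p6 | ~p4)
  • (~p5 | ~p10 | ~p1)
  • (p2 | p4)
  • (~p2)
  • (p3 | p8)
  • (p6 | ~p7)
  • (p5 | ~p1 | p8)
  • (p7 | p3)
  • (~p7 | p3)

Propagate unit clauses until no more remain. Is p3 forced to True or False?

True

(~p2) is a unit clause: p2 = False.
From (p2 | p4) and p2 = False: p4 = True.
From (~p6 | ~p4) and p4 = True: p6 = False.
From (~p7 | p6) and p6 = False: p7 = False.
(p3 | p7) with p7 = False leaves only p3, so p3 = True.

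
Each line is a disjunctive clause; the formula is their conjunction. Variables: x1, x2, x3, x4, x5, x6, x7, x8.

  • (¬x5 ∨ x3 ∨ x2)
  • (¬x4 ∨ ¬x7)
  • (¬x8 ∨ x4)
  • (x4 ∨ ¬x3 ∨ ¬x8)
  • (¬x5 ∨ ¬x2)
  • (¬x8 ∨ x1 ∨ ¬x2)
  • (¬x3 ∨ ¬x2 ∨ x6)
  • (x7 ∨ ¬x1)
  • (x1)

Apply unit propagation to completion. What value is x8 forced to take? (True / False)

False

Unit clause (x1) sets x1 = True.
In (x7 ∨ ¬x1), ¬x1 is now false; x7 must hold, so x7 = True.
(¬x7 ∨ ¬x4): since x7 = True, the clause reduces to (¬x4). x4 = False.
In (¬x8 ∨ x4), x4 is now false; ¬x8 must hold, so x8 = False.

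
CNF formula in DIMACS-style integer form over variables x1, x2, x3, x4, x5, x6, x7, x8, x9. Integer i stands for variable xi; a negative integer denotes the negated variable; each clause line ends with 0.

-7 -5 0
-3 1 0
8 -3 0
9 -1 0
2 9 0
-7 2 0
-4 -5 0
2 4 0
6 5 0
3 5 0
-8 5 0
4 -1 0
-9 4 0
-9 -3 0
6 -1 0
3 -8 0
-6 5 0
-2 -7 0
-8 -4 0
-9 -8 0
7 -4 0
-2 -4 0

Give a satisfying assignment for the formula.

x1=F, x2=T, x3=F, x4=F, x5=T, x6=F, x7=F, x8=F, x9=F

Set x1 = False and propagate.
  then x3 is forced to False.
  then x5 is forced to True.
  then x7 is forced to False.
  then x4 is forced to False.
  then x2 is forced to True.
  then x9 is forced to False.
  then x8 is forced to False.
x6 is now unconstrained; take x6 = False.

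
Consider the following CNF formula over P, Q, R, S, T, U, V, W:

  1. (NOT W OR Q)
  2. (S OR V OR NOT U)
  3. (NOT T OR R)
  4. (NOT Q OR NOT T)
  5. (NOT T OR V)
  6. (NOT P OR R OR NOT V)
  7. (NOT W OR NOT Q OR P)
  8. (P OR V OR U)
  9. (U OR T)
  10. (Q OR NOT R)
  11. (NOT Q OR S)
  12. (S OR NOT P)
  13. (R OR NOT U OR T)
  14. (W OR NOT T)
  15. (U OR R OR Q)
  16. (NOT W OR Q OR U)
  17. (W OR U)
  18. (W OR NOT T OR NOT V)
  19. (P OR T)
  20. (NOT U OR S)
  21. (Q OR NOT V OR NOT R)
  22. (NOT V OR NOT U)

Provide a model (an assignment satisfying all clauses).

Pure literal: S appears only positively; assign S = True.
Try P = True.
Branch on Q: take Q = True.
  then T is forced to False.
  then U is forced to True.
  then R is forced to True.
  then V is forced to False.
W is now unconstrained; take W = False.

P=T, Q=T, R=T, S=T, T=F, U=T, V=F, W=F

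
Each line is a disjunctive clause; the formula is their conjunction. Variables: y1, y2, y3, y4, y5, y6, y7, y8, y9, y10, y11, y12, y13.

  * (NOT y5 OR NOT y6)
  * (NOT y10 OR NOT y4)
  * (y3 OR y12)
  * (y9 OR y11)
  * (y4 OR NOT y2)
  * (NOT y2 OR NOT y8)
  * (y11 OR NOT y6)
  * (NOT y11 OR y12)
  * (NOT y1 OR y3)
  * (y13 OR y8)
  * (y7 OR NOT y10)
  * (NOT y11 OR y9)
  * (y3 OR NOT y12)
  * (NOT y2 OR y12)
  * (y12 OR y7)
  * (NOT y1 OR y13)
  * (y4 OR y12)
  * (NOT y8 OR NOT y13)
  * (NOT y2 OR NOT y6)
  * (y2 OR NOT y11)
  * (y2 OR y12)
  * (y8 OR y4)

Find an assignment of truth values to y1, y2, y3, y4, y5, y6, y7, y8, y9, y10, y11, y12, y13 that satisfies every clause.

y1 = False, y2 = True, y3 = True, y4 = True, y5 = True, y6 = False, y7 = True, y8 = False, y9 = True, y10 = False, y11 = True, y12 = True, y13 = True

Pure literal: y1 appears only negated; assign y1 = False.
Pure literal: y3 appears only positively; assign y3 = True.
Branch on y2: take y2 = True.
  then y4 is forced to True.
  then y10 is forced to False.
  then y8 is forced to False.
  then y13 is forced to True.
  then y12 is forced to True.
  then y6 is forced to False.
Branch on y9: take y9 = True.
y5, y7, y11 are now unconstrained; take y5 = True, y7 = True, y11 = True.
Every clause has at least one true literal under this assignment.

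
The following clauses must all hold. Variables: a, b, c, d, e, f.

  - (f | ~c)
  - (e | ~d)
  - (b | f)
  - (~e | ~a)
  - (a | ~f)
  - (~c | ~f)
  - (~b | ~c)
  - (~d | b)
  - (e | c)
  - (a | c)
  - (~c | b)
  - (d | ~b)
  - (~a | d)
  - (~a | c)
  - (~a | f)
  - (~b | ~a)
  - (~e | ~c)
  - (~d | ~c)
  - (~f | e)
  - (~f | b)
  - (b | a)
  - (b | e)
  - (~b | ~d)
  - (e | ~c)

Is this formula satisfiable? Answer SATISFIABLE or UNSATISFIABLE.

UNSATISFIABLE

b = True:
  propagation gives c=False, e=True, a=False; an empty clause results — contradiction.
b = False:
  propagation gives f=True; an empty clause results — contradiction.
Every branch closes, so no satisfying assignment exists.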